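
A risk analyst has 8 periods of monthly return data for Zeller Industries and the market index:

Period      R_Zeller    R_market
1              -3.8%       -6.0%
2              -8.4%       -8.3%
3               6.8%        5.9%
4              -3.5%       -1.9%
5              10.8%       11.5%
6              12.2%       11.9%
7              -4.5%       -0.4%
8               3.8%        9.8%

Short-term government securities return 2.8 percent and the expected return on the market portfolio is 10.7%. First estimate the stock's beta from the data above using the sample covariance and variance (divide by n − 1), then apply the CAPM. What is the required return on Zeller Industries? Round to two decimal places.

10.00%

Mean R_i = (-3.8 − 8.4 + 6.8 − 3.5 + 10.8 + 12.2 − 4.5 + 3.8) / 8 = 1.6750%
Mean R_m = (-6.0 − 8.3 + 5.9 − 1.9 + 11.5 + 11.9 − 0.4 + 9.8) / 8 = 2.8125%
Σ(R_i − R̄_i)(R_m − R̄_m) = 410.0225  ⇒  Cov = 410.0225 / 7 = 58.5746
Σ(R_m − R̄_m)² = 450.0888  ⇒  Var(R_m) = 450.0888 / 7 = 64.2984
β = Cov / Var(R_m) = 58.5746 / 64.2984 = 0.9110
MRP = 10.7% − 2.8% = 7.90%
E(R) = R_f + β × MRP = 2.8% + 0.9110 × 7.9% = 10.00%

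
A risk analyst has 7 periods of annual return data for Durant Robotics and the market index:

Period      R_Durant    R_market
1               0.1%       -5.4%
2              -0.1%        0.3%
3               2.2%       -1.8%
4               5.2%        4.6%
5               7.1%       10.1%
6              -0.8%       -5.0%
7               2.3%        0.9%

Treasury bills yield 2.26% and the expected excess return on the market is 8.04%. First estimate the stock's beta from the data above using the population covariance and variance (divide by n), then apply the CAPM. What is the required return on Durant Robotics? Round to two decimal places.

6.23%

Mean R_i = (0.1 − 0.1 + 2.2 + 5.2 + 7.1 − 0.8 + 2.3) / 7 = 2.2857%
Mean R_m = (-5.4 + 0.3 − 1.8 + 4.6 + 10.1 − 5.0 + 0.9) / 7 = 0.5286%
Σ(R_i − R̄_i)(R_m − R̄_m) = 88.7129  ⇒  Cov = 88.7129 / 7 = 12.6733
Σ(R_m − R̄_m)² = 179.5143  ⇒  Var(R_m) = 179.5143 / 7 = 25.6449
β = Cov / Var(R_m) = 12.6733 / 25.6449 = 0.4942
E(R) = R_f + β × MRP = 2.26% + 0.4942 × 8.04% = 6.23%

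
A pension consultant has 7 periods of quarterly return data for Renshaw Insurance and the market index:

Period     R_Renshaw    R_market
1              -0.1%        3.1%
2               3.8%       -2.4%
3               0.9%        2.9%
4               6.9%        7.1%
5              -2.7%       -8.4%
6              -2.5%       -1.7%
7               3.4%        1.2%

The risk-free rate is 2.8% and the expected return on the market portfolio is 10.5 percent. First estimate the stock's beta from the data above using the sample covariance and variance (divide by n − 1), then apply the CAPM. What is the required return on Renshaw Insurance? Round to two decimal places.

6.46%

Mean R_i = (-0.1 + 3.8 + 0.9 + 6.9 − 2.7 − 2.5 + 3.4) / 7 = 1.3857%
Mean R_m = (3.1 − 2.4 + 2.9 + 7.1 − 8.4 − 1.7 + 1.2) / 7 = 0.2571%
Σ(R_i − R̄_i)(R_m − R̄_m) = 70.6857  ⇒  Cov = 70.6857 / 6 = 11.7810
Σ(R_m − R̄_m)² = 148.6171  ⇒  Var(R_m) = 148.6171 / 6 = 24.7695
β = Cov / Var(R_m) = 11.7810 / 24.7695 = 0.4756
MRP = 10.5% − 2.8% = 7.70%
E(R) = R_f + β × MRP = 2.8% + 0.4756 × 7.7% = 6.46%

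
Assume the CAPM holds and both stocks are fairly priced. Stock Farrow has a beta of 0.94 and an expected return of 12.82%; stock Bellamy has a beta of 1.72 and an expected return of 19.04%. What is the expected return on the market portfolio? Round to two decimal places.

13.30%

Both satisfy E(R) = R_f + β·MRP, so the slope of the SML is
MRP = (19.04% − 12.82%) / (1.72 − 0.94) = 6.22% / 0.78 = 7.9744%
R_f = E(R_Farrow) − β_Farrow·MRP = 12.82% − 0.94 × 7.9744% = 5.3241%
E(R_m) = R_f + MRP = 5.3241% + 7.9744% = 13.30%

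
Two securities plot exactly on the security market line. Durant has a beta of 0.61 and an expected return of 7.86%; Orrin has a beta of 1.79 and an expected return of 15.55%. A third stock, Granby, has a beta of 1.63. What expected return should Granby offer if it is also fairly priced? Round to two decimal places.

14.51%

MRP (SML slope) = (15.55% − 7.86%) / (1.79 − 0.61) = 7.69% / 1.18 = 6.5169%
R_f (intercept) = 7.86% − 0.61 × 6.5169% = 3.8847%
E(R_Granby) = R_f + β × MRP = 3.8847% + 1.63 × 6.5169% = 14.51%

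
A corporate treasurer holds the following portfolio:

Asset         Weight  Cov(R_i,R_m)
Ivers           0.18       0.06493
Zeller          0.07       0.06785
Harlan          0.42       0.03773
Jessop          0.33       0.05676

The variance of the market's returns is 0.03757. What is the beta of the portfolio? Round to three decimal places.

β_Ivers = 0.06493 / 0.03757 = 1.7282
β_Zeller = 0.06785 / 0.03757 = 1.8060
β_Harlan = 0.03773 / 0.03757 = 1.0043
β_Jessop = 0.05676 / 0.03757 = 1.5108
β_P = Σ w_i β_i = 0.18×1.7282 + 0.07×1.8060 + 0.42×1.0043 + 0.33×1.5108 = 1.3579

1.358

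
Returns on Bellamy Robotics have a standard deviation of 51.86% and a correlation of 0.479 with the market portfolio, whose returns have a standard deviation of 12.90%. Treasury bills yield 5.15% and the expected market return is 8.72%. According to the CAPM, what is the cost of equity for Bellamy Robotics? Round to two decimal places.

12.02%

β = ρ × σ_i / σ_m = 0.479 × 51.86% / 12.90% = 1.9257
MRP = 8.72% − 5.15% = 3.57%
E(R) = 5.15% + 1.9257 × 3.57% = 12.02%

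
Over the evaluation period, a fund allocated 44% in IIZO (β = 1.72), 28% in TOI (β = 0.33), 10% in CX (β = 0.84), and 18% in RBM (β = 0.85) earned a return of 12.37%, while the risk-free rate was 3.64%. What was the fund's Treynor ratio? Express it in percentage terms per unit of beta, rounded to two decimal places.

β_P = 0.44×1.72 + 0.28×0.33 + 0.10×0.84 + 0.18×0.85 = 1.0862
Treynor = (R_P − R_f) / β_P = (12.37% − 3.64%) / 1.0862 = 8.73% / 1.0862 = 8.04%

8.04%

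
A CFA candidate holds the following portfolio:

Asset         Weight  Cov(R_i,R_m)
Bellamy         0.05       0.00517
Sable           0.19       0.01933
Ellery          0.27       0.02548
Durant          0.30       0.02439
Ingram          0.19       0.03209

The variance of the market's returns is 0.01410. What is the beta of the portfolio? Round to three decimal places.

β_Bellamy = 0.00517 / 0.01410 = 0.3667
β_Sable = 0.01933 / 0.01410 = 1.3709
β_Ellery = 0.02548 / 0.01410 = 1.8071
β_Durant = 0.02439 / 0.01410 = 1.7298
β_Ingram = 0.03209 / 0.01410 = 2.2759
β_P = Σ w_i β_i = 0.05×0.3667 + 0.19×1.3709 + 0.27×1.8071 + 0.30×1.7298 + 0.19×2.2759 = 1.7181

1.718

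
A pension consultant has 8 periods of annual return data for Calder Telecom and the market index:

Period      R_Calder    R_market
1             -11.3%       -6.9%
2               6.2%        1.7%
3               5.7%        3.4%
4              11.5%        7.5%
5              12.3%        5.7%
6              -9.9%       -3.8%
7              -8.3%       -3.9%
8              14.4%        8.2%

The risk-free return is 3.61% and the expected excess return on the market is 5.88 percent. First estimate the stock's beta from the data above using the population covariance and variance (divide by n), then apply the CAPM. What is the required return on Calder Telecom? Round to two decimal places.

14.39%

Mean R_i = (-11.3 + 6.2 + 5.7 + 11.5 + 12.3 − 9.9 − 8.3 + 14.4) / 8 = 2.5750%
Mean R_m = (-6.9 + 1.7 + 3.4 + 7.5 + 5.7 − 3.8 − 3.9 + 8.2) / 8 = 1.4875%
Σ(R_i − R̄_i)(R_m − R̄_m) = 421.6775  ⇒  Cov = 421.6775 / 8 = 52.7097
Σ(R_m − R̄_m)² = 229.9888  ⇒  Var(R_m) = 229.9888 / 8 = 28.7486
β = Cov / Var(R_m) = 52.7097 / 28.7486 = 1.8335
E(R) = R_f + β × MRP = 3.61% + 1.8335 × 5.88% = 14.39%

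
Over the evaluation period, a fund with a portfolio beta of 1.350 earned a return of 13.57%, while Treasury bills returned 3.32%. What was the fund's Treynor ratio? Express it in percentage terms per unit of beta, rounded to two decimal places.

7.59%

Treynor = (R_P − R_f) / β_P = (13.57% − 3.32%) / 1.3500 = 10.25% / 1.3500 = 7.59%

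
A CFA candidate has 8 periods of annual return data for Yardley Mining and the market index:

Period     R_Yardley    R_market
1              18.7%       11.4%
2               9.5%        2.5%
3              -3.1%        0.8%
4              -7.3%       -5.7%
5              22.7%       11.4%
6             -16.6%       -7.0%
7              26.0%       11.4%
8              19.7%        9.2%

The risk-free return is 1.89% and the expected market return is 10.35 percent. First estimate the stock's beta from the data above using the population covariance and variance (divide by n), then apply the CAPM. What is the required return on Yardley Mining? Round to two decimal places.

18.73%

Mean R_i = (18.7 + 9.5 − 3.1 − 7.3 + 22.7 − 16.6 + 26.0 + 19.7) / 8 = 8.7000%
Mean R_m = (11.4 + 2.5 + 0.8 − 5.7 + 11.4 − 7.0 + 11.4 + 9.2) / 8 = 4.2500%
Σ(R_i − R̄_i)(R_m − R̄_m) = 832.8800  ⇒  Cov = 832.8800 / 8 = 104.1100
Σ(R_m − R̄_m)² = 418.4000  ⇒  Var(R_m) = 418.4000 / 8 = 52.3000
β = Cov / Var(R_m) = 104.1100 / 52.3000 = 1.9906
MRP = 10.35% − 1.89% = 8.46%
E(R) = R_f + β × MRP = 1.89% + 1.9906 × 8.46% = 18.73%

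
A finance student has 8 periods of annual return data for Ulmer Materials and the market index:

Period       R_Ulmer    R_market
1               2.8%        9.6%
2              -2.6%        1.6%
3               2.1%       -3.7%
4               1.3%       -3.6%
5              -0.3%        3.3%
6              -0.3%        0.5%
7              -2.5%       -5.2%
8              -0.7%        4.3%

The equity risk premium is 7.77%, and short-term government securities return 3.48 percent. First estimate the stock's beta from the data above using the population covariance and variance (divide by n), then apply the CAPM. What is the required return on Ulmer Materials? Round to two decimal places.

4.35%

Mean R_i = (2.8 − 2.6 + 2.1 + 1.3 − 0.3 − 0.3 − 2.5 − 0.7) / 8 = -0.0250%
Mean R_m = (9.6 + 1.6 − 3.7 − 3.6 + 3.3 + 0.5 − 5.2 + 4.3) / 8 = 0.8500%
Σ(R_i − R̄_i)(R_m − R̄_m) = 19.2900  ⇒  Cov = 19.2900 / 8 = 2.4113
Σ(R_m − R̄_m)² = 172.2600  ⇒  Var(R_m) = 172.2600 / 8 = 21.5325
β = Cov / Var(R_m) = 2.4113 / 21.5325 = 0.1120
E(R) = R_f + β × MRP = 3.48% + 0.1120 × 7.77% = 4.35%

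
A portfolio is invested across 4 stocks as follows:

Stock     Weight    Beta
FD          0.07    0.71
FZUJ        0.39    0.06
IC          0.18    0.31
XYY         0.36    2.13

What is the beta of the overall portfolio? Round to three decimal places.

0.896

β_P = Σ w_i β_i = 0.07×0.71 + 0.39×0.06 + 0.18×0.31 + 0.36×2.13 = 0.8957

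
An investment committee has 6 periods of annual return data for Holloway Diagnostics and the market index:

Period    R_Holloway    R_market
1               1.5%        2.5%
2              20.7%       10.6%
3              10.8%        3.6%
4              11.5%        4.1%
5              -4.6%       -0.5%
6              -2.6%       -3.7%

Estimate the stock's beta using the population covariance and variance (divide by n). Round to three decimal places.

1.872

Mean R_i = (1.5 + 20.7 + 10.8 + 11.5 − 4.6 − 2.6) / 6 = 6.2167%
Mean R_m = (2.5 + 10.6 + 3.6 + 4.1 − 0.5 − 3.7) / 6 = 2.7667%
Σ(R_i − R̄_i)(R_m − R̄_m) = 217.9233  ⇒  Cov = 217.9233 / 6 = 36.3206
Σ(R_m − R̄_m)² = 116.3933  ⇒  Var(R_m) = 116.3933 / 6 = 19.3989
β = Cov / Var(R_m) = 36.3206 / 19.3989 = 1.8723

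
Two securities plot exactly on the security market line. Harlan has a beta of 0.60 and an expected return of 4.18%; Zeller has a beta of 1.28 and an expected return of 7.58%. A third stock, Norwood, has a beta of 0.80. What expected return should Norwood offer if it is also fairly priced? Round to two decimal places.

MRP (SML slope) = (7.58% − 4.18%) / (1.28 − 0.60) = 3.40% / 0.68 = 5.0000%
R_f (intercept) = 4.18% − 0.60 × 5.0000% = 1.1800%
E(R_Norwood) = R_f + β × MRP = 1.1800% + 0.80 × 5.0000% = 5.18%

5.18%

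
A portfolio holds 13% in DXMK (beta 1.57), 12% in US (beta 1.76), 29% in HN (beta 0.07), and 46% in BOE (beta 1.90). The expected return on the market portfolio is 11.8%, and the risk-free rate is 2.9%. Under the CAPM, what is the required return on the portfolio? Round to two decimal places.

β_P = Σ w_i β_i = 0.13×1.57 + 0.12×1.76 + 0.29×0.07 + 0.46×1.90 = 1.3096
MRP = 11.8% − 2.9% = 8.90%
E(R_P) = R_f + β_P × MRP = 2.9% + 1.3096 × 8.9% = 14.56%

14.56%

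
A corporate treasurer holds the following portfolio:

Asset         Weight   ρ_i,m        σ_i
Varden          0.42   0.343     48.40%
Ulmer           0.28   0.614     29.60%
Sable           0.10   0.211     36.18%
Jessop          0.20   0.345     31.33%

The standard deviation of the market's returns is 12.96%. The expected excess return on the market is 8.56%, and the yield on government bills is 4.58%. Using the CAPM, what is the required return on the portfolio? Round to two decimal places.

β_Varden = 0.343 × 48.40% / 12.96% = 1.2810
β_Ulmer = 0.614 × 29.60% / 12.96% = 1.4023
β_Sable = 0.211 × 36.18% / 12.96% = 0.5890
β_Jessop = 0.345 × 31.33% / 12.96% = 0.8340
β_P = Σ w_i β_i = 0.42×1.2810 + 0.28×1.4023 + 0.10×0.5890 + 0.20×0.8340 = 1.1564
E(R_P) = R_f + β_P × MRP = 4.58% + 1.1564 × 8.56% = 14.48%

14.48%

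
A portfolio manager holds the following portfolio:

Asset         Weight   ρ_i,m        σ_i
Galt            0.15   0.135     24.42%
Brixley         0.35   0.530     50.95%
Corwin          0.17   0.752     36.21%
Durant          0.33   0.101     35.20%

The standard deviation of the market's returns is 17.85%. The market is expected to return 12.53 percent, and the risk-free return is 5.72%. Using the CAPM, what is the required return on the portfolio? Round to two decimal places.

11.73%

β_Galt = 0.135 × 24.42% / 17.85% = 0.1847
β_Brixley = 0.530 × 50.95% / 17.85% = 1.5128
β_Corwin = 0.752 × 36.21% / 17.85% = 1.5255
β_Durant = 0.101 × 35.20% / 17.85% = 0.1992
β_P = Σ w_i β_i = 0.15×0.1847 + 0.35×1.5128 + 0.17×1.5255 + 0.33×0.1992 = 0.8823
MRP = 12.53% − 5.72% = 6.81%
E(R_P) = R_f + β_P × MRP = 5.72% + 0.8823 × 6.81% = 11.73%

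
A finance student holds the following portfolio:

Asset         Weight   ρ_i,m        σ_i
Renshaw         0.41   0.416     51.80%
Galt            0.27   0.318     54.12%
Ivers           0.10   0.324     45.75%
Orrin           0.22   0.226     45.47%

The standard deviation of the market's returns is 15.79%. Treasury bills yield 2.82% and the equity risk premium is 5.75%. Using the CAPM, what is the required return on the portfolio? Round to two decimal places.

9.09%

β_Renshaw = 0.416 × 51.80% / 15.79% = 1.3647
β_Galt = 0.318 × 54.12% / 15.79% = 1.0899
β_Ivers = 0.324 × 45.75% / 15.79% = 0.9388
β_Orrin = 0.226 × 45.47% / 15.79% = 0.6508
β_P = Σ w_i β_i = 0.41×1.3647 + 0.27×1.0899 + 0.10×0.9388 + 0.22×0.6508 = 1.0909
E(R_P) = R_f + β_P × MRP = 2.82% + 1.0909 × 5.75% = 9.09%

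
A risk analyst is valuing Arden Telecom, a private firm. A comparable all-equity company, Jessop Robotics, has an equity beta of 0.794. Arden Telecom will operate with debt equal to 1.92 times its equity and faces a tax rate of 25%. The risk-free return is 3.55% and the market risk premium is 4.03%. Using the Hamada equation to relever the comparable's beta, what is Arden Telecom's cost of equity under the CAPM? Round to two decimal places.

β_L = β_U × [1 + (1 − t)(D/E)] = 0.794 × [1 + (1 − 0.25) × 1.92]
    = 0.794 × [1 + 0.75 × 1.92] = 0.794 × 2.4400 = 1.9374
E(R) = R_f + β_L × MRP = 3.55% + 1.9374 × 4.03% = 11.36%

11.36%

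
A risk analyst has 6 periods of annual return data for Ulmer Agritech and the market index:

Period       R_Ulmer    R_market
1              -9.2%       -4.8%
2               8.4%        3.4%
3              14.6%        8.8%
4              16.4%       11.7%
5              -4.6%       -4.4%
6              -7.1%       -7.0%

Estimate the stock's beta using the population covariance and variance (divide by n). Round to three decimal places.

Mean R_i = (-9.2 + 8.4 + 14.6 + 16.4 − 4.6 − 7.1) / 6 = 3.0833%
Mean R_m = (-4.8 + 3.4 + 8.8 + 11.7 − 4.4 − 7.0) / 6 = 1.2833%
Σ(R_i − R̄_i)(R_m − R̄_m) = 439.2783  ⇒  Cov = 439.2783 / 6 = 73.2131
Σ(R_m − R̄_m)² = 307.4083  ⇒  Var(R_m) = 307.4083 / 6 = 51.2347
β = Cov / Var(R_m) = 73.2131 / 51.2347 = 1.4290

1.429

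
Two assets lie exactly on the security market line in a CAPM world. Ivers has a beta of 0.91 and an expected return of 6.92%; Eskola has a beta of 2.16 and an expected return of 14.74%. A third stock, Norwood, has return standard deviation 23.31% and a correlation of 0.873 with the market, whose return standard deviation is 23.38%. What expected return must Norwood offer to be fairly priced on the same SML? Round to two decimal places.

MRP = (14.74% − 6.92%) / (2.16 − 0.91) = 6.2560%
R_f = 6.92% − 0.91 × 6.2560% = 1.2270%
β_Norwood = ρ·σ_i/σ_m = 0.873 × 23.31 / 23.38 = 0.8704
E(R_Norwood) = R_f + β × MRP = 1.2270% + 0.8704 × 6.2560% = 6.67%

6.67%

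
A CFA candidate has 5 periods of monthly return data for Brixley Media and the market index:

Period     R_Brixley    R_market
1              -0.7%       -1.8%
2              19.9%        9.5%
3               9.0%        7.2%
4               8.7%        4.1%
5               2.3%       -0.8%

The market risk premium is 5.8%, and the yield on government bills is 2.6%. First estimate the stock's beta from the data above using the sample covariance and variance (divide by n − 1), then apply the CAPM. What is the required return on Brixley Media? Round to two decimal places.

11.39%

Mean R_i = (-0.7 + 19.9 + 9.0 + 8.7 + 2.3) / 5 = 7.8400%
Mean R_m = (-1.8 + 9.5 + 7.2 + 4.1 − 0.8) / 5 = 3.6400%
Σ(R_i − R̄_i)(R_m − R̄_m) = 146.2520  ⇒  Cov = 146.2520 / 4 = 36.5630
Σ(R_m − R̄_m)² = 96.5320  ⇒  Var(R_m) = 96.5320 / 4 = 24.1330
β = Cov / Var(R_m) = 36.5630 / 24.1330 = 1.5151
E(R) = R_f + β × MRP = 2.6% + 1.5151 × 5.8% = 11.39%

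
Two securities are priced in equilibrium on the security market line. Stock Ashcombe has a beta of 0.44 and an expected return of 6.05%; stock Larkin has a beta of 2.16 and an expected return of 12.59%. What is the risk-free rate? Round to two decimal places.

4.38%

Both satisfy E(R) = R_f + β·MRP, so the slope of the SML is
MRP = (12.59% − 6.05%) / (2.16 − 0.44) = 6.54% / 1.72 = 3.8023%
R_f = E(R_Ashcombe) − β_Ashcombe·MRP = 6.05% − 0.44 × 3.8023% = 4.3770%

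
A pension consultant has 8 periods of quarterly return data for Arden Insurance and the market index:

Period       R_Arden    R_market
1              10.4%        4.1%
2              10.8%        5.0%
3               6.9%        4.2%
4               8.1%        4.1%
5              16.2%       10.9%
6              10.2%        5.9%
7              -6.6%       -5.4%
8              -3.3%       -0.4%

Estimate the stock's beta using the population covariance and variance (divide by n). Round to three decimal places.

1.550

Mean R_i = (10.4 + 10.8 + 6.9 + 8.1 + 16.2 + 10.2 − 6.6 − 3.3) / 8 = 6.5875%
Mean R_m = (4.1 + 5.0 + 4.2 + 4.1 + 10.9 + 5.9 − 5.4 − 0.4) / 8 = 3.5500%
Σ(R_i − R̄_i)(R_m − R̄_m) = 245.4650  ⇒  Cov = 245.4650 / 8 = 30.6831
Σ(R_m − R̄_m)² = 158.3800  ⇒  Var(R_m) = 158.3800 / 8 = 19.7975
β = Cov / Var(R_m) = 30.6831 / 19.7975 = 1.5498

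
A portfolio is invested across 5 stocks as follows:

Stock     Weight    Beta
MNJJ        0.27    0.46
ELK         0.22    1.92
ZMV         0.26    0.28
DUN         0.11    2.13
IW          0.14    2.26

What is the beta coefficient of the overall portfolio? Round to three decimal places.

1.170

β_P = Σ w_i β_i = 0.27×0.46 + 0.22×1.92 + 0.26×0.28 + 0.11×2.13 + 0.14×2.26 = 1.1701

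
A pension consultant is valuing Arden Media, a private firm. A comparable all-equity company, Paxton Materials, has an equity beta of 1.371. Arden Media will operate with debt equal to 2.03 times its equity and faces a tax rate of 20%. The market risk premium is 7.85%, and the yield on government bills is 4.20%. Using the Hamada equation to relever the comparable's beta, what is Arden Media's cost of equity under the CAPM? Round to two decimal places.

β_L = β_U × [1 + (1 − t)(D/E)] = 1.371 × [1 + (1 − 0.20) × 2.03]
    = 1.371 × [1 + 0.80 × 2.03] = 1.371 × 2.6240 = 3.5975
E(R) = R_f + β_L × MRP = 4.20% + 3.5975 × 7.85% = 32.44%

32.44%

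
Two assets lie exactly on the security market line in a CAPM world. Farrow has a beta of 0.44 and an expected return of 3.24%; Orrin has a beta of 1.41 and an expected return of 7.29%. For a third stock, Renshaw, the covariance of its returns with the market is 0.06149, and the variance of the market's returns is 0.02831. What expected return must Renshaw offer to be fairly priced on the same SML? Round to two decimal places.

10.47%

MRP = (7.29% − 3.24%) / (1.41 − 0.44) = 4.1753%
R_f = 3.24% − 0.44 × 4.1753% = 1.4029%
β_Renshaw = Cov / Var(R_m) = 0.06149 / 0.02831 = 2.1720
E(R_Renshaw) = R_f + β × MRP = 1.4029% + 2.1720 × 4.1753% = 10.47%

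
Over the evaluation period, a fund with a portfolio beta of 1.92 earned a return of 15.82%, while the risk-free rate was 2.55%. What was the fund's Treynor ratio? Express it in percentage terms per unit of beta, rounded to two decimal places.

Treynor = (R_P − R_f) / β_P = (15.82% − 2.55%) / 1.9200 = 13.27% / 1.9200 = 6.91%

6.91%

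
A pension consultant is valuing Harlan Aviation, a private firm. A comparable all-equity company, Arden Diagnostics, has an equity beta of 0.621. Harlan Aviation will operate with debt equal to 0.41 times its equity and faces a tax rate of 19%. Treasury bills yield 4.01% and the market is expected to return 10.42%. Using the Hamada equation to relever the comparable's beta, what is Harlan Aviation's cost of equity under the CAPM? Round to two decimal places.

β_L = β_U × [1 + (1 − t)(D/E)] = 0.621 × [1 + (1 − 0.19) × 0.41]
    = 0.621 × [1 + 0.81 × 0.41] = 0.621 × 1.3321 = 0.8272
MRP = 10.42% − 4.01% = 6.41%
E(R) = R_f + β_L × MRP = 4.01% + 0.8272 × 6.41% = 9.31%

9.31%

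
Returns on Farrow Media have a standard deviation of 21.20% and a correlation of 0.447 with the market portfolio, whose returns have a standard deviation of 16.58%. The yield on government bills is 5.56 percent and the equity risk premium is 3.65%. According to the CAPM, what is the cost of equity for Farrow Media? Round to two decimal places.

7.65%

β = ρ × σ_i / σ_m = 0.447 × 21.20% / 16.58% = 0.5716
E(R) = 5.56% + 0.5716 × 3.65% = 7.65%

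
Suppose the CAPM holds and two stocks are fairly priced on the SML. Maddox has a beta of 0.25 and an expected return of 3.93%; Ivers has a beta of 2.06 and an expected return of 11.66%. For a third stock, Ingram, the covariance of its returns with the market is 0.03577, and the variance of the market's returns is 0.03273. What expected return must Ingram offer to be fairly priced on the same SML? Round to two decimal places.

MRP = (11.66% − 3.93%) / (2.06 − 0.25) = 4.2707%
R_f = 3.93% − 0.25 × 4.2707% = 2.8623%
β_Ingram = Cov / Var(R_m) = 0.03577 / 0.03273 = 1.0929
E(R_Ingram) = R_f + β × MRP = 2.8623% + 1.0929 × 4.2707% = 7.53%

7.53%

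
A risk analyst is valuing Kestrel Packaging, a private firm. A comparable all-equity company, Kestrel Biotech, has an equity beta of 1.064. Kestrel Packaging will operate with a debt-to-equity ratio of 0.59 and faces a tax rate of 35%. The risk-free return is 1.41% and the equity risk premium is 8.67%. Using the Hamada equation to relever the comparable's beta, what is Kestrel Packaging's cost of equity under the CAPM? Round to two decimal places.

14.17%

β_L = β_U × [1 + (1 − t)(D/E)] = 1.064 × [1 + (1 − 0.35) × 0.59]
    = 1.064 × [1 + 0.65 × 0.59] = 1.064 × 1.3835 = 1.4720
E(R) = R_f + β_L × MRP = 1.41% + 1.4720 × 8.67% = 14.17%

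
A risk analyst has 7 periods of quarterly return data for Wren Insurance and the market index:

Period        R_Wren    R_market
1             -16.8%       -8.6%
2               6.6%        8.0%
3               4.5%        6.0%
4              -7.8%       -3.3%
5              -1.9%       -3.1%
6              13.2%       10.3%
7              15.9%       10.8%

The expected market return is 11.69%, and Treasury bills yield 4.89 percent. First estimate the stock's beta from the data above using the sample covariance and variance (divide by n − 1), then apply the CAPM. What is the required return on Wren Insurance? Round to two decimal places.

14.81%

Mean R_i = (-16.8 + 6.6 + 4.5 − 7.8 − 1.9 + 13.2 + 15.9) / 7 = 1.9571%
Mean R_m = (-8.6 + 8.0 + 6.0 − 3.3 − 3.1 + 10.3 + 10.8) / 7 = 2.8714%
Σ(R_i − R̄_i)(R_m − R̄_m) = 524.2514  ⇒  Cov = 524.2514 / 6 = 87.3752
Σ(R_m − R̄_m)² = 359.4743  ⇒  Var(R_m) = 359.4743 / 6 = 59.9124
β = Cov / Var(R_m) = 87.3752 / 59.9124 = 1.4584
MRP = 11.69% − 4.89% = 6.80%
E(R) = R_f + β × MRP = 4.89% + 1.4584 × 6.80% = 14.81%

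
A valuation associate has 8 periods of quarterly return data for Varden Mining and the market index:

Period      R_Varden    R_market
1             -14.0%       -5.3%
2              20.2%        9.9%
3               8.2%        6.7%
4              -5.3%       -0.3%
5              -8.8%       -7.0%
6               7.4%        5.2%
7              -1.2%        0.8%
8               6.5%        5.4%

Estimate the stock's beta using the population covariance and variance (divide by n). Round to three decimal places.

Mean R_i = (-14.0 + 20.2 + 8.2 − 5.3 − 8.8 + 7.4 − 1.2 + 6.5) / 8 = 1.6250%
Mean R_m = (-5.3 + 9.9 + 6.7 − 0.3 − 7.0 + 5.2 + 0.8 + 5.4) / 8 = 1.9250%
Σ(R_i − R̄_i)(R_m − R̄_m) = 439.9050  ⇒  Cov = 439.9050 / 8 = 54.9881
Σ(R_m − R̄_m)² = 247.2750  ⇒  Var(R_m) = 247.2750 / 8 = 30.9094
β = Cov / Var(R_m) = 54.9881 / 30.9094 = 1.7790

1.779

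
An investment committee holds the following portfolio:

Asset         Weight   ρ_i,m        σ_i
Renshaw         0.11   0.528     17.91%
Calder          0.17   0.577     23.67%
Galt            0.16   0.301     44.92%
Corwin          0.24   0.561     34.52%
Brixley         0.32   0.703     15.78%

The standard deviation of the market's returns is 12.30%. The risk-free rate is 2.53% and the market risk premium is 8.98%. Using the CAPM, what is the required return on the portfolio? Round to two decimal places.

12.55%

β_Renshaw = 0.528 × 17.91% / 12.30% = 0.7688
β_Calder = 0.577 × 23.67% / 12.30% = 1.1104
β_Galt = 0.301 × 44.92% / 12.30% = 1.0993
β_Corwin = 0.561 × 34.52% / 12.30% = 1.5744
β_Brixley = 0.703 × 15.78% / 12.30% = 0.9019
β_P = Σ w_i β_i = 0.11×0.7688 + 0.17×1.1104 + 0.16×1.0993 + 0.24×1.5744 + 0.32×0.9019 = 1.1157
E(R_P) = R_f + β_P × MRP = 2.53% + 1.1157 × 8.98% = 12.55%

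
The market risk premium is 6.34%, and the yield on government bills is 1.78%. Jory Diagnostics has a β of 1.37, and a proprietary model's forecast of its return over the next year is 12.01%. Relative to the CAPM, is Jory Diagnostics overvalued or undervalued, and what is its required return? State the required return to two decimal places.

Required return = R_f + β·MRP = 1.78% + 1.37 × 6.34% = 10.47%
Forecast 12.01% > required 10.47% → the stock plots above the SML → undervalued.

Undervalued; required return 10.47%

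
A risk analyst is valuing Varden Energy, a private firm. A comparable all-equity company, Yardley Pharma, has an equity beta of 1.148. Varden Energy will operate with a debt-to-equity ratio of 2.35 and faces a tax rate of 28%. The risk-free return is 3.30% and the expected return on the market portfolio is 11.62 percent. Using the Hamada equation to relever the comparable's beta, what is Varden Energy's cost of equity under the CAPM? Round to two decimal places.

29.01%

β_L = β_U × [1 + (1 − t)(D/E)] = 1.148 × [1 + (1 − 0.28) × 2.35]
    = 1.148 × [1 + 0.72 × 2.35] = 1.148 × 2.6920 = 3.0904
MRP = 11.62% − 3.30% = 8.32%
E(R) = R_f + β_L × MRP = 3.30% + 3.0904 × 8.32% = 29.01%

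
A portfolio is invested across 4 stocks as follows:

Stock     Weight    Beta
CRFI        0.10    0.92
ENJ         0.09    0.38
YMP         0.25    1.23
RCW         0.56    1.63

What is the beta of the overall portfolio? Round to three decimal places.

β_P = Σ w_i β_i = 0.10×0.92 + 0.09×0.38 + 0.25×1.23 + 0.56×1.63 = 1.3465

1.347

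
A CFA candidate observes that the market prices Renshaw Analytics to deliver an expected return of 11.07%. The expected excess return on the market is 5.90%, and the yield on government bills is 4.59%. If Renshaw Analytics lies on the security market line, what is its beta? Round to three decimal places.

1.098

β = (E(R) − R_f) / MRP = (11.07% − 4.59%) / 5.90% = 6.48% / 5.90% = 1.098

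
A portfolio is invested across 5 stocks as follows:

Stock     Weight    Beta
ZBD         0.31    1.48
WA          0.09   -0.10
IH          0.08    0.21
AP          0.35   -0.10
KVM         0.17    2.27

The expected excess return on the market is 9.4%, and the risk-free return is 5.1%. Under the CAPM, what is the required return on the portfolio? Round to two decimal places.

β_P = Σ w_i β_i = 0.31×1.48 + 0.09×-0.10 + 0.08×0.21 + 0.35×-0.10 + 0.17×2.27 = 0.8175
E(R_P) = R_f + β_P × MRP = 5.1% + 0.8175 × 9.4% = 12.78%

12.78%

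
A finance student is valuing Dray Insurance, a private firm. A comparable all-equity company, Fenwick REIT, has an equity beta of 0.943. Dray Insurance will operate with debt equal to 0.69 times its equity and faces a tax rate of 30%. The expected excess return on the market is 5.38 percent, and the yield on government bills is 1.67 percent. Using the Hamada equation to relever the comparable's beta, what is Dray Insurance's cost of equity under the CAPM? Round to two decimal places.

β_L = β_U × [1 + (1 − t)(D/E)] = 0.943 × [1 + (1 − 0.30) × 0.69]
    = 0.943 × [1 + 0.70 × 0.69] = 0.943 × 1.4830 = 1.3985
E(R) = R_f + β_L × MRP = 1.67% + 1.3985 × 5.38% = 9.19%

9.19%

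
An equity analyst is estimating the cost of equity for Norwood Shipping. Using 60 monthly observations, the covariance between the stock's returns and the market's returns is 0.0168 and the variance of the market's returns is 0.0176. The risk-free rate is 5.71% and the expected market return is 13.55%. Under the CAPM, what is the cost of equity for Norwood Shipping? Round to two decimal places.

13.19%

β = Cov(R_i, R_m) / Var(R_m) = 0.0168 / 0.0176 = 0.9545
MRP = 13.55% − 5.71% = 7.84%
E(R) = R_f + β × MRP = 5.71% + 0.9545 × 7.84% = 13.19%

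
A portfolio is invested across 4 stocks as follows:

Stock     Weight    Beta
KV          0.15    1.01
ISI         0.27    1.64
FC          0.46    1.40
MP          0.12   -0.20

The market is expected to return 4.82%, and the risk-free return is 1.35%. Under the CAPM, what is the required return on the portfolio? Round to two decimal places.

5.56%

β_P = Σ w_i β_i = 0.15×1.01 + 0.27×1.64 + 0.46×1.40 + 0.12×-0.20 = 1.2143
MRP = 4.82% − 1.35% = 3.47%
E(R_P) = R_f + β_P × MRP = 1.35% + 1.2143 × 3.47% = 5.56%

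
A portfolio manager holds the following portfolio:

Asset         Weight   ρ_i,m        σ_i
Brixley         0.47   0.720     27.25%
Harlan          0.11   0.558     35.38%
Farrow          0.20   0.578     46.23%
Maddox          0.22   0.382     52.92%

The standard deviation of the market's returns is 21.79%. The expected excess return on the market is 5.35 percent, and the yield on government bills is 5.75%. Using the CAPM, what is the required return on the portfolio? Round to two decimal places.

β_Brixley = 0.720 × 27.25% / 21.79% = 0.9004
β_Harlan = 0.558 × 35.38% / 21.79% = 0.9060
β_Farrow = 0.578 × 46.23% / 21.79% = 1.2263
β_Maddox = 0.382 × 52.92% / 21.79% = 0.9277
β_P = Σ w_i β_i = 0.47×0.9004 + 0.11×0.9060 + 0.20×1.2263 + 0.22×0.9277 = 0.9722
E(R_P) = R_f + β_P × MRP = 5.75% + 0.9722 × 5.35% = 10.95%

10.95%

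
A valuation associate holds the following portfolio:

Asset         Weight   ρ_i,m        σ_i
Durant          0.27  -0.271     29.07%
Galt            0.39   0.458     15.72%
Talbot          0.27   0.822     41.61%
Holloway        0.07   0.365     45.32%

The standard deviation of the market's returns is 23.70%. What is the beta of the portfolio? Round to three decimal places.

β_Durant = -0.271 × 29.07% / 23.70% = -0.3324
β_Galt = 0.458 × 15.72% / 23.70% = 0.3038
β_Talbot = 0.822 × 41.61% / 23.70% = 1.4432
β_Holloway = 0.365 × 45.32% / 23.70% = 0.6980
β_P = Σ w_i β_i = 0.27×-0.3324 + 0.39×0.3038 + 0.27×1.4432 + 0.07×0.6980 = 0.4673

0.467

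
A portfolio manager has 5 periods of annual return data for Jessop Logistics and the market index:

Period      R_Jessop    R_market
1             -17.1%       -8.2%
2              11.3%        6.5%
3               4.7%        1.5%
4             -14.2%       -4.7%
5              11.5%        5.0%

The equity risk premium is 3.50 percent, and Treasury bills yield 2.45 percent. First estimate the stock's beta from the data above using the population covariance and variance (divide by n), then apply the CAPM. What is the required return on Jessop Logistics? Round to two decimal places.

10.05%

Mean R_i = (-17.1 + 11.3 + 4.7 − 14.2 + 11.5) / 5 = -0.7600%
Mean R_m = (-8.2 + 6.5 + 1.5 − 4.7 + 5.0) / 5 = 0.0200%
Σ(R_i − R̄_i)(R_m − R̄_m) = 345.0360  ⇒  Cov = 345.0360 / 5 = 69.0072
Σ(R_m − R̄_m)² = 158.8280  ⇒  Var(R_m) = 158.8280 / 5 = 31.7656
β = Cov / Var(R_m) = 69.0072 / 31.7656 = 2.1724
E(R) = R_f + β × MRP = 2.45% + 2.1724 × 3.50% = 10.05%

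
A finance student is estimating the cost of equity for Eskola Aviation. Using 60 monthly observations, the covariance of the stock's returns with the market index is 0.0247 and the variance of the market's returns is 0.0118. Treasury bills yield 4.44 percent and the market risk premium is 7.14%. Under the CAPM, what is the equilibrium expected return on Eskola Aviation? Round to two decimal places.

β = Cov(R_i, R_m) / Var(R_m) = 0.0247 / 0.0118 = 2.0932
E(R) = R_f + β × MRP = 4.44% + 2.0932 × 7.14% = 19.39%

19.39%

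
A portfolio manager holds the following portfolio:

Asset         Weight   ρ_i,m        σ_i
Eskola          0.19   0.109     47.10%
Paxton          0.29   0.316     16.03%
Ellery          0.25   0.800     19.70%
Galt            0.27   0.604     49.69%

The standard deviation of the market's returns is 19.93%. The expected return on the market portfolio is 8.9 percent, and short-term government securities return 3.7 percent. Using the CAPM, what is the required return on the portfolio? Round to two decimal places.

7.48%

β_Eskola = 0.109 × 47.10% / 19.93% = 0.2576
β_Paxton = 0.316 × 16.03% / 19.93% = 0.2542
β_Ellery = 0.800 × 19.70% / 19.93% = 0.7908
β_Galt = 0.604 × 49.69% / 19.93% = 1.5059
β_P = Σ w_i β_i = 0.19×0.2576 + 0.29×0.2542 + 0.25×0.7908 + 0.27×1.5059 = 0.7270
MRP = 8.9% − 3.7% = 5.20%
E(R_P) = R_f + β_P × MRP = 3.7% + 0.7270 × 5.2% = 7.48%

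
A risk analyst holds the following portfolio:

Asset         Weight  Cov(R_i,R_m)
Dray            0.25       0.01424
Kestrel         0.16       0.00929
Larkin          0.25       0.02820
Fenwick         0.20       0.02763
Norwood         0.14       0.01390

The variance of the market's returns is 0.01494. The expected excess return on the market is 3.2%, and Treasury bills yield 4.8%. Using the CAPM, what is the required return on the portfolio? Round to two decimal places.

β_Dray = 0.01424 / 0.01494 = 0.9531
β_Kestrel = 0.00929 / 0.01494 = 0.6218
β_Larkin = 0.02820 / 0.01494 = 1.8876
β_Fenwick = 0.02763 / 0.01494 = 1.8494
β_Norwood = 0.01390 / 0.01494 = 0.9304
β_P = Σ w_i β_i = 0.25×0.9531 + 0.16×0.6218 + 0.25×1.8876 + 0.20×1.8494 + 0.14×0.9304 = 1.3098
E(R_P) = R_f + β_P × MRP = 4.8% + 1.3098 × 3.2% = 8.99%

8.99%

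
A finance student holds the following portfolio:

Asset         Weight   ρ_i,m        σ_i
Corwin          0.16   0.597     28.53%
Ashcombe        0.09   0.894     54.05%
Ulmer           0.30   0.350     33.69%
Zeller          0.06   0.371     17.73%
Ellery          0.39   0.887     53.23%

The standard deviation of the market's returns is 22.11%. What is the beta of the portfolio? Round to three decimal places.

1.331

β_Corwin = 0.597 × 28.53% / 22.11% = 0.7703
β_Ashcombe = 0.894 × 54.05% / 22.11% = 2.1855
β_Ulmer = 0.350 × 33.69% / 22.11% = 0.5333
β_Zeller = 0.371 × 17.73% / 22.11% = 0.2975
β_Ellery = 0.887 × 53.23% / 22.11% = 2.1355
β_P = Σ w_i β_i = 0.16×0.7703 + 0.09×2.1855 + 0.30×0.5333 + 0.06×0.2975 + 0.39×2.1355 = 1.3306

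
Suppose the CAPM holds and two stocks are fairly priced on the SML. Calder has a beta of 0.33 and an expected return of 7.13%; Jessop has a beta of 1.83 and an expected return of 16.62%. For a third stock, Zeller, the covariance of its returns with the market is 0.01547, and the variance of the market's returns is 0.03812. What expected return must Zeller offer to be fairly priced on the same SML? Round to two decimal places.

MRP = (16.62% − 7.13%) / (1.83 − 0.33) = 6.3267%
R_f = 7.13% − 0.33 × 6.3267% = 5.0422%
β_Zeller = Cov / Var(R_m) = 0.01547 / 0.03812 = 0.4058
E(R_Zeller) = R_f + β × MRP = 5.0422% + 0.4058 × 6.3267% = 7.61%

7.61%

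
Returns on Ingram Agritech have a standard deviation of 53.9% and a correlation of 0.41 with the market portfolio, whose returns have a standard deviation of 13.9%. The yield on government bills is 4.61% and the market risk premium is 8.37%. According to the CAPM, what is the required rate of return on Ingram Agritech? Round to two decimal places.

17.92%

β = ρ × σ_i / σ_m = 0.41 × 53.9% / 13.9% = 1.5899
E(R) = 4.61% + 1.5899 × 8.37% = 17.92%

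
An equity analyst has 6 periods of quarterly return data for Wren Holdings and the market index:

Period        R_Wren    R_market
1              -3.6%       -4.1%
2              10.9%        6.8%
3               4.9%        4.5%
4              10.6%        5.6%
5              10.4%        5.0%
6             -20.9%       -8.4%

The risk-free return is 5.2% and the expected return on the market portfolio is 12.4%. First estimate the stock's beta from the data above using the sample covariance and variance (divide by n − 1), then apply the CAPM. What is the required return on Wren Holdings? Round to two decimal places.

Mean R_i = (-3.6 + 10.9 + 4.9 + 10.6 + 10.4 − 20.9) / 6 = 2.0500%
Mean R_m = (-4.1 + 6.8 + 4.5 + 5.6 + 5.0 − 8.4) / 6 = 1.5667%
Σ(R_i − R̄_i)(R_m − R̄_m) = 378.5800  ⇒  Cov = 378.5800 / 5 = 75.7160
Σ(R_m − R̄_m)² = 195.4933  ⇒  Var(R_m) = 195.4933 / 5 = 39.0987
β = Cov / Var(R_m) = 75.7160 / 39.0987 = 1.9365
MRP = 12.4% − 5.2% = 7.20%
E(R) = R_f + β × MRP = 5.2% + 1.9365 × 7.2% = 19.14%

19.14%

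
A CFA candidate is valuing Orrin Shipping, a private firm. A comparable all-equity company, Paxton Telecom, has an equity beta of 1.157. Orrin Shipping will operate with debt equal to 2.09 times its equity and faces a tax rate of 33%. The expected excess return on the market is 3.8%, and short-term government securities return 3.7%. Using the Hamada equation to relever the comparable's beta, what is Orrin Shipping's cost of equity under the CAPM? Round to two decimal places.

14.25%

β_L = β_U × [1 + (1 − t)(D/E)] = 1.157 × [1 + (1 − 0.33) × 2.09]
    = 1.157 × [1 + 0.67 × 2.09] = 1.157 × 2.4003 = 2.7771
E(R) = R_f + β_L × MRP = 3.7% + 2.7771 × 3.8% = 14.25%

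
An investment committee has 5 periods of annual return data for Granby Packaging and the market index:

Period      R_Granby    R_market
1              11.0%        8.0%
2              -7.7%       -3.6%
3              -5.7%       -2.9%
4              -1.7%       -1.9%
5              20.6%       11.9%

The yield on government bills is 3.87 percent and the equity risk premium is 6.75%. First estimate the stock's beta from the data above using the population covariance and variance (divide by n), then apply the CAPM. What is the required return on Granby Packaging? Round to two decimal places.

Mean R_i = (11.0 − 7.7 − 5.7 − 1.7 + 20.6) / 5 = 3.3000%
Mean R_m = (8.0 − 3.6 − 2.9 − 1.9 + 11.9) / 5 = 2.3000%
Σ(R_i − R̄_i)(R_m − R̄_m) = 342.6700  ⇒  Cov = 342.6700 / 5 = 68.5340
Σ(R_m − R̄_m)² = 204.1400  ⇒  Var(R_m) = 204.1400 / 5 = 40.8280
β = Cov / Var(R_m) = 68.5340 / 40.8280 = 1.6786
E(R) = R_f + β × MRP = 3.87% + 1.6786 × 6.75% = 15.20%

15.20%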